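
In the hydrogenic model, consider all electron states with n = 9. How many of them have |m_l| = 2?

Go through l = 0, …, 8 (the values permitted for n = 9).
Per l-value: l=2 → 2; l=3 → 2; l=4 → 2; l=5 → 2; l=6 → 2; l=7 → 2; l=8 → 2.
Orbitals: 2 + 2 + 2 + 2 + 2 + 2 + 2 = 14. Each orbital carries two spin states, so 14 × 2 = 28 states.

28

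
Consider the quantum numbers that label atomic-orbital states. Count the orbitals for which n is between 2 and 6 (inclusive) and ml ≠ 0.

Work shell by shell — for each n, count the (l, ml) pairs that satisfy ml ≠ 0:
n=2 → 2; n=3 → 6; n=4 → 12; n=5 → 20; n=6 → 30.
Total orbitals: 2 + 6 + 12 + 20 + 30 = 70.

70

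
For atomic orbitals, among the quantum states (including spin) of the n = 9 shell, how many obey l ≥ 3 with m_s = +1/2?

With n = 9 the allowed l are 0, 1, …, 8.
Contributions: l=3 → 7; l=4 → 9; l=5 → 11; l=6 → 13; l=7 → 15; l=8 → 17.
Orbitals: 7 + 9 + 11 + 13 + 15 + 17 = 72. With m_s fixed to a single value there is one state per orbital, giving 72 states.

72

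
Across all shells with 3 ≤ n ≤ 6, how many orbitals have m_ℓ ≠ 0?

Work shell by shell — for each n, count the (ℓ, m_ℓ) pairs that satisfy m_ℓ ≠ 0:
n=3 → 6; n=4 → 12; n=5 → 20; n=6 → 30.
Total orbitals: 6 + 12 + 20 + 30 = 68.

68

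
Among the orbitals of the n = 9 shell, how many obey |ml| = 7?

4

For n = 9, l ranges over 0 … 8.
Orbitals with |ml| = 7, by l: l=7 → 2; l=8 → 2.
Total orbitals: 2 + 2 = 4.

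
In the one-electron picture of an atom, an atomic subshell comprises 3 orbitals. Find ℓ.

2ℓ+1 = 3 gives ℓ = 1.

ℓ = 1 (p)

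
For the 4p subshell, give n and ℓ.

The leading integer gives n = 4; the letter 'p' means ℓ = 1.

n = 4, ℓ = 1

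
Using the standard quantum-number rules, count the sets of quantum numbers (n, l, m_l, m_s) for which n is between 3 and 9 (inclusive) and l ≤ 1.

For each n in the range, tally the orbitals obeying l ≤ 1:
n=3 → 4; n=4 → 4; n=5 → 4; n=6 → 4; n=7 → 4; n=8 → 4; n=9 → 4.
Orbitals: 4 + 4 + 4 + 4 + 4 + 4 + 4 = 28. Including both spin states (m_s = ±1/2) gives 2 × 28 = 56 states.

56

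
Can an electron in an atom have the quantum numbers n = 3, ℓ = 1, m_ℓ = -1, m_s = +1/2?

n = 3 is a positive integer. ℓ = 1 satisfies 0 ≤ ℓ ≤ n−1 = 2. m_ℓ = -1 lies in the range −ℓ … +ℓ (here −1 … 1). m_s = +1/2 is one of ±1/2.
All four constraints are satisfied.

Allowed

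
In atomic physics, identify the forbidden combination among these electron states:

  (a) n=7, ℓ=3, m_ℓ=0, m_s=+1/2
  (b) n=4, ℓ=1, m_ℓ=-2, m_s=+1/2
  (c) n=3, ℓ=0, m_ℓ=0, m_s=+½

(b)

(b) has |m_ℓ| = 2 > ℓ = 1, violating −ℓ ≤ m_ℓ ≤ ℓ.
The remaining sets (a), (c) satisfy all four rules.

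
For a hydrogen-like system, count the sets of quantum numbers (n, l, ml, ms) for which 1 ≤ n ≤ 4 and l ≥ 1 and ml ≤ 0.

32

For each n in the range, tally the orbitals obeying l ≥ 1 and ml ≤ 0:
n=2 → 2; n=3 → 5; n=4 → 9.
Orbitals: 2 + 5 + 9 = 16. Including both spin states (ms = ±1/2) gives 2 × 16 = 32 states.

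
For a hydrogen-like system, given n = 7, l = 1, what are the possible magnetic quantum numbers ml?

-1, 0, 1

ml takes every integer from −l to +l. With l = 1 that gives the 3 values -1, 0, 1.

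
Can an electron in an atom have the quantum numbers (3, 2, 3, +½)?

The magnetic quantum number must satisfy −l ≤ ml ≤ l. With l = 2, ml can only be -2, -1, 0, 1, 2, so ml = 3 is forbidden.

Not allowed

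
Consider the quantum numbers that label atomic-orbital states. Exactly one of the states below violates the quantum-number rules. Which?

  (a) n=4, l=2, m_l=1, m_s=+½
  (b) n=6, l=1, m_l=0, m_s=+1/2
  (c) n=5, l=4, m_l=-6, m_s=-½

(c)

(c) has |m_l| = 6 > l = 4, violating −l ≤ m_l ≤ l.
The remaining sets (a), (b) satisfy all four rules.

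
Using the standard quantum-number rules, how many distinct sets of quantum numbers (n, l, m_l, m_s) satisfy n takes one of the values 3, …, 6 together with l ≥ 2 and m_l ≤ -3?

Count contributing orbitals for each principal shell:
n=4 → 1; n=5 → 3; n=6 → 6.
Orbitals: 1 + 3 + 6 = 10. Including both spin states (m_s = ±1/2) gives 2 × 10 = 20 states.

20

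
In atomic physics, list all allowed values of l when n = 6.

l is an integer with 0 ≤ l ≤ n−1, so for n = 6: l = 0, 1, 2, 3, 4, 5.

0, 1, 2, 3, 4, 5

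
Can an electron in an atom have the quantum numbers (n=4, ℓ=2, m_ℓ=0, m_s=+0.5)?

Allowed

n = 4 is a positive integer. ℓ = 2 satisfies 0 ≤ ℓ ≤ n−1 = 3. m_ℓ = 0 lies in the range −ℓ … +ℓ (here −2 … 2). m_s = +1/2 is one of ±1/2.
All four constraints are satisfied.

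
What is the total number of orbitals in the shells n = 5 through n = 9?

255

Shell n has n² orbitals: 5²=25 + 6²=36 + 7²=49 + 8²=64 + 9²=81 = 255 orbitals.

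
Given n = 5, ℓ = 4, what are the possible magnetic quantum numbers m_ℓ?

-4, -3, -2, -1, 0, 1, 2, 3, 4

m_ℓ takes every integer from −ℓ to +ℓ. With ℓ = 4 that gives the 9 values -4, -3, -2, -1, 0, 1, 2, 3, 4.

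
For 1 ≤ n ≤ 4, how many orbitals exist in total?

Total orbitals = 1² + 2² + 3² + 4² = 30.

30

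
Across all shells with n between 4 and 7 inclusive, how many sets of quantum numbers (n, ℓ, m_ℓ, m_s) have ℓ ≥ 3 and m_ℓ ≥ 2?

60

Count contributing orbitals for each principal shell:
n=4 → 2; n=5 → 5; n=6 → 9; n=7 → 14.
Orbitals: 2 + 5 + 9 + 14 = 30. Including both spin states (m_s = ±1/2) gives 2 × 30 = 60 states.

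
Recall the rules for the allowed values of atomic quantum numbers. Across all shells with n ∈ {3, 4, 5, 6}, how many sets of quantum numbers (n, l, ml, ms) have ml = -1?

28

Work shell by shell — for each n, count the (l, ml) pairs that satisfy ml = -1:
n=3 → 2; n=4 → 3; n=5 → 4; n=6 → 5.
Orbitals: 2 + 3 + 4 + 5 = 14. Including both spin states (ms = ±1/2) gives 2 × 14 = 28 states.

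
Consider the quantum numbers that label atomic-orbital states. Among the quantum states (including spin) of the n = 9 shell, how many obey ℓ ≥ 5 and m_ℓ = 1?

8

The n = 9 shell has ℓ = 0 through 8; check each.
Per ℓ-value: ℓ=5 → 1; ℓ=6 → 1; ℓ=7 → 1; ℓ=8 → 1.
Orbitals: 1 + 1 + 1 + 1 = 4. Each orbital carries two spin states, so 4 × 2 = 8 states.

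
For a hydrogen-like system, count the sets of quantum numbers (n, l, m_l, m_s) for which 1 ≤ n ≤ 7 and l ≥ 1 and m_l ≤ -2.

Go shell by shell, enumerating (l, m_l) with l ≥ 1 and m_l ≤ -2:
n=3 → 1; n=4 → 3; n=5 → 6; n=6 → 10; n=7 → 15.
Orbitals: 1 + 3 + 6 + 10 + 15 = 35. Including both spin states (m_s = ±1/2) gives 2 × 35 = 70 states.

70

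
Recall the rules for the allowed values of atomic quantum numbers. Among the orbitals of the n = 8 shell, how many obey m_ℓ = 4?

4

Orbitals with m_ℓ = 4, by ℓ: ℓ=4 → 1; ℓ=5 → 1; ℓ=6 → 1; ℓ=7 → 1.
Total orbitals: 1 + 1 + 1 + 1 = 4.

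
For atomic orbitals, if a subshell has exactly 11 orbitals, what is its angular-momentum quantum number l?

l = 5

2l+1 = 11 gives l = 5.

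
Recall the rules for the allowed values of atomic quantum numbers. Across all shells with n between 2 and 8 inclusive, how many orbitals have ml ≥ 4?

Count contributing orbitals for each principal shell:
n=5 → 1; n=6 → 3; n=7 → 6; n=8 → 10.
Total orbitals: 1 + 3 + 6 + 10 = 20.

20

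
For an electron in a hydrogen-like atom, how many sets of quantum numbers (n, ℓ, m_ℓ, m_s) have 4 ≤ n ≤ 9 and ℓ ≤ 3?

Count contributing orbitals for each principal shell:
n=4 → 16; n=5 → 16; n=6 → 16; n=7 → 16; n=8 → 16; n=9 → 16.
Orbitals: 16 + 16 + 16 + 16 + 16 + 16 = 96. Including both spin states (m_s = ±1/2) gives 2 × 96 = 192 states.

192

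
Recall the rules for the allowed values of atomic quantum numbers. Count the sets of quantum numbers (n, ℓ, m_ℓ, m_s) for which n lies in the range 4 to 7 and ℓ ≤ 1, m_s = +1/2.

16

Go shell by shell, enumerating (ℓ, m_ℓ) with ℓ ≤ 1:
n=4 → 4; n=5 → 4; n=6 → 4; n=7 → 4.
Orbitals: 4 + 4 + 4 + 4 = 16. With m_s fixed to +1/2 there is one state per orbital, so 16 states.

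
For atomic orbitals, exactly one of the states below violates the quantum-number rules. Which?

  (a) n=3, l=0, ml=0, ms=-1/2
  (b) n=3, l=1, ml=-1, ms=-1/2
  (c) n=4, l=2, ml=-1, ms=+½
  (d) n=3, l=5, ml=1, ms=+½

(d) has l = 5 ≥ n = 3, violating 0 ≤ l ≤ n−1.
The remaining sets (a), (b), (c) satisfy all four rules.

(d)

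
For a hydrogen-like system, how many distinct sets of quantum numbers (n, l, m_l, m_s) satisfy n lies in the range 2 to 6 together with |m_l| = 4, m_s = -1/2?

For each n in the range, tally the orbitals obeying |m_l| = 4:
n=5 → 2; n=6 → 4.
Orbitals: 2 + 4 = 6. With m_s fixed to -1/2 there is one state per orbital, so 6 states.

6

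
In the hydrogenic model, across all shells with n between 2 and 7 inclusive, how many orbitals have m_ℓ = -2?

For each n in the range, tally the orbitals obeying m_ℓ = -2:
n=3 → 1; n=4 → 2; n=5 → 3; n=6 → 4; n=7 → 5.
Total orbitals: 1 + 2 + 3 + 4 + 5 = 15.

15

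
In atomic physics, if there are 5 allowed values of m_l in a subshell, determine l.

l = 2

m_l ranges over 2l+1 integers, so 2l+1 = 5 ⇒ l = 2.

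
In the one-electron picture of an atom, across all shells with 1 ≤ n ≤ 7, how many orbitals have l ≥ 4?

Work shell by shell — for each n, count the (l, ml) pairs that satisfy l ≥ 4:
n=5 → 9; n=6 → 20; n=7 → 33.
Total orbitals: 9 + 20 + 33 = 62.

62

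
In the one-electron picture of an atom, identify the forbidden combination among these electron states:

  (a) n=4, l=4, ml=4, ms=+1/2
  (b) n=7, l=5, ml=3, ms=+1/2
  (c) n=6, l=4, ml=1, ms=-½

(a) has l = 4 ≥ n = 4, violating 0 ≤ l ≤ n−1.
The remaining sets (b), (c) satisfy all four rules.

(a)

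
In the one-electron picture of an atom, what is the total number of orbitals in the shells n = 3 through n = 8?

Shell n has n² orbitals: 3²=9 + 4²=16 + 5²=25 + 6²=36 + 7²=49 + 8²=64 = 199 orbitals.

199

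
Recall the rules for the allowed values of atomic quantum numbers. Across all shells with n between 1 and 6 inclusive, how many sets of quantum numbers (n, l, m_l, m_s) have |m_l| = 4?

12

For each n in the range, tally the orbitals obeying |m_l| = 4:
n=5 → 2; n=6 → 4.
Orbitals: 2 + 4 = 6. Including both spin states (m_s = ±1/2) gives 2 × 6 = 12 states.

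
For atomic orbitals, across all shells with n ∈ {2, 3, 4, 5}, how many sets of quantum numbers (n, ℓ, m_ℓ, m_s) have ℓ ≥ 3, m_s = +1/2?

23

Work shell by shell — for each n, count the (ℓ, m_ℓ) pairs that satisfy ℓ ≥ 3:
n=4 → 7; n=5 → 16.
Orbitals: 7 + 16 = 23. With m_s fixed to +1/2 there is one state per orbital, so 23 states.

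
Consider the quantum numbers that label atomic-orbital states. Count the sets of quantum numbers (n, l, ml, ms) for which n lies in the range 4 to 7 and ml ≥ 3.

40

Work shell by shell — for each n, count the (l, ml) pairs that satisfy ml ≥ 3:
n=4 → 1; n=5 → 3; n=6 → 6; n=7 → 10.
Orbitals: 1 + 3 + 6 + 10 = 20. Including both spin states (ms = ±1/2) gives 2 × 20 = 40 states.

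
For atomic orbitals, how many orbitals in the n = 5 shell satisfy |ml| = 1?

8

For n = 5, l ranges over 0 … 4.
Orbitals with |ml| = 1, by l: l=1 → 2; l=2 → 2; l=3 → 2; l=4 → 2.
Total orbitals: 2 + 2 + 2 + 2 = 8.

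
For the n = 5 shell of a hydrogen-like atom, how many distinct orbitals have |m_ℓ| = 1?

8

For n = 5, ℓ ranges over 0 … 4.
Orbitals with |m_ℓ| = 1, by ℓ: ℓ=1 → 2; ℓ=2 → 2; ℓ=3 → 2; ℓ=4 → 2.
Total orbitals: 2 + 2 + 2 + 2 = 8.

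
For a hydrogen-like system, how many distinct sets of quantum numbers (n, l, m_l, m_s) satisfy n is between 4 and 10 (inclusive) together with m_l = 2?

70

Count contributing orbitals for each principal shell:
n=4 → 2; n=5 → 3; n=6 → 4; n=7 → 5; n=8 → 6; n=9 → 7; n=10 → 8.
Orbitals: 2 + 3 + 4 + 5 + 6 + 7 + 8 = 35. Including both spin states (m_s = ±1/2) gives 2 × 35 = 70 states.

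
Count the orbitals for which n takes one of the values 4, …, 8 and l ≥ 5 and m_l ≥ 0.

40

For each n in the range, tally the orbitals obeying l ≥ 5 and m_l ≥ 0:
n=6 → 6; n=7 → 13; n=8 → 21.
Total orbitals: 6 + 13 + 21 = 40.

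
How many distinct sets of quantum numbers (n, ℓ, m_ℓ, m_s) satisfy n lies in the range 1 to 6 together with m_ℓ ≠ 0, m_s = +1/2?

70

Count contributing orbitals for each principal shell:
n=2 → 2; n=3 → 6; n=4 → 12; n=5 → 20; n=6 → 30.
Orbitals: 2 + 6 + 12 + 20 + 30 = 70. With m_s fixed to +1/2 there is one state per orbital, so 70 states.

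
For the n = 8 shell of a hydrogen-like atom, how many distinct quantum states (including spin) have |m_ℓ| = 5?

With n = 8 the allowed ℓ are 0, 1, …, 7.
Per ℓ-value: ℓ=5 → 2; ℓ=6 → 2; ℓ=7 → 2.
Orbitals: 2 + 2 + 2 = 6. Each orbital carries two spin states, so 6 × 2 = 12 states.

12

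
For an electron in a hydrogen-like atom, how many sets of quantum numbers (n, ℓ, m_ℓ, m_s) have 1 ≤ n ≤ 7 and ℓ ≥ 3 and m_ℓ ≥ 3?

Treat each shell separately and count matching orbitals:
n=4 → 1; n=5 → 3; n=6 → 6; n=7 → 10.
Orbitals: 1 + 3 + 6 + 10 = 20. Including both spin states (m_s = ±1/2) gives 2 × 20 = 40 states.

40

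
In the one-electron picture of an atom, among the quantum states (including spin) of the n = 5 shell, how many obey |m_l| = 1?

16

Go through l = 0, …, 4 (the values permitted for n = 5).
Contributions: l=1 → 2; l=2 → 2; l=3 → 2; l=4 → 2.
Orbitals: 2 + 2 + 2 + 2 = 8. Each orbital carries two spin states, so 8 × 2 = 16 states.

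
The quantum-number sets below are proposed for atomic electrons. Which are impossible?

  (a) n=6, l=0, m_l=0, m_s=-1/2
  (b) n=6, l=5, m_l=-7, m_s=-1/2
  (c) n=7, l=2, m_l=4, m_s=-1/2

(b) and (c)

(b) has |m_l| = 7 > l = 5, violating −l ≤ m_l ≤ l.
(c) has |m_l| = 4 > l = 2, violating −l ≤ m_l ≤ l.
The remaining set (a) satisfies all four rules.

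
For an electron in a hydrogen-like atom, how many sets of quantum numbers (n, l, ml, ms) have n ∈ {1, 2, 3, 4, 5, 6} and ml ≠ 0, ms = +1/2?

70

For each n in the range, tally the orbitals obeying ml ≠ 0:
n=2 → 2; n=3 → 6; n=4 → 12; n=5 → 20; n=6 → 30.
Orbitals: 2 + 6 + 12 + 20 + 30 = 70. With ms fixed to +1/2 there is one state per orbital, so 70 states.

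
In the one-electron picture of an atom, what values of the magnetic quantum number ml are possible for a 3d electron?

The 3d subshell has l = 2, and ml takes every integer from −l to +l. With l = 2 that gives the 5 values -2, -1, 0, 1, 2.

-2, -1, 0, 1, 2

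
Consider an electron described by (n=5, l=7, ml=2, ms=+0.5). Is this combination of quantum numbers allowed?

The orbital quantum number must satisfy 0 ≤ l ≤ n−1. With n = 5 the allowed l values are 0, 1, 2, 3, 4, so l = 7 is out of range.

Invalid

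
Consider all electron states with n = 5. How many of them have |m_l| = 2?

Go through l = 0, …, 4 (the values permitted for n = 5).
Contributions: l=2 → 2; l=3 → 2; l=4 → 2.
Orbitals: 2 + 2 + 2 = 6. Each orbital carries two spin states, so 6 × 2 = 12 states.

12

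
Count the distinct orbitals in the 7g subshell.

A subshell has 2l+1 orbitals; with l = 4, that's 9.

9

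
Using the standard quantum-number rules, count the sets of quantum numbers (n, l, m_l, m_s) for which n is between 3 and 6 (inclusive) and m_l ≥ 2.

40

For each n in the range, tally the orbitals obeying m_l ≥ 2:
n=3 → 1; n=4 → 3; n=5 → 6; n=6 → 10.
Orbitals: 1 + 3 + 6 + 10 = 20. Including both spin states (m_s = ±1/2) gives 2 × 20 = 40 states.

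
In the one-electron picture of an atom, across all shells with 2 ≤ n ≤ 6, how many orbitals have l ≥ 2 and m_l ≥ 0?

Treat each shell separately and count matching orbitals:
n=3 → 3; n=4 → 7; n=5 → 12; n=6 → 18.
Total orbitals: 3 + 7 + 12 + 18 = 40.

40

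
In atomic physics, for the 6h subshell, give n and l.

The leading integer gives n = 6; the letter 'h' means l = 5.

n = 6, l = 5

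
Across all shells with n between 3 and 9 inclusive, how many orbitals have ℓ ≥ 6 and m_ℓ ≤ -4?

22

Work shell by shell — for each n, count the (ℓ, m_ℓ) pairs that satisfy ℓ ≥ 6 and m_ℓ ≤ -4:
n=7 → 3; n=8 → 7; n=9 → 12.
Total orbitals: 3 + 7 + 12 = 22.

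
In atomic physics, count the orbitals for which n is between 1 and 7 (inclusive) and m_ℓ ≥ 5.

4

Count contributing orbitals for each principal shell:
n=6 → 1; n=7 → 3.
Total orbitals: 1 + 3 = 4.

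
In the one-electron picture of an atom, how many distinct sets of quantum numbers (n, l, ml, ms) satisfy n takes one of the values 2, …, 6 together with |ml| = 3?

24

Count contributing orbitals for each principal shell:
n=4 → 2; n=5 → 4; n=6 → 6.
Orbitals: 2 + 4 + 6 = 12. Including both spin states (ms = ±1/2) gives 2 × 12 = 24 states.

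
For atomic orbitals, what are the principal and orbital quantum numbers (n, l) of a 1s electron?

The leading integer gives n = 1; the letter 's' means l = 0.

n = 1, l = 0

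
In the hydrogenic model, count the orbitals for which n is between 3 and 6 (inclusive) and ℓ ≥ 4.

Treat each shell separately and count matching orbitals:
n=5 → 9; n=6 → 20.
Total orbitals: 9 + 20 = 29.

29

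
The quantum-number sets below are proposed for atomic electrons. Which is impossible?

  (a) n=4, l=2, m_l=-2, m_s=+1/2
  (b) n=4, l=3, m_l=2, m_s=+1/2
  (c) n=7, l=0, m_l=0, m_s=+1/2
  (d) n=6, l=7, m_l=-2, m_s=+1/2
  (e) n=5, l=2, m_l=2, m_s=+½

(d) has l = 7 ≥ n = 6, violating 0 ≤ l ≤ n−1.
The remaining sets (a), (b), (c), (e) satisfy all four rules.

(d)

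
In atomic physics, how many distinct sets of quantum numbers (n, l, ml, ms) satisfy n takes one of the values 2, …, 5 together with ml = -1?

20

Per-shell orbital counts meeting the constraint:
n=2 → 1; n=3 → 2; n=4 → 3; n=5 → 4.
Orbitals: 1 + 2 + 3 + 4 = 10. Including both spin states (ms = ±1/2) gives 2 × 10 = 20 states.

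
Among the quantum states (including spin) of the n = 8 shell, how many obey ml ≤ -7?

For n = 8, l ranges over 0 … 7.
The (l, ml) pairs meeting ml ≤ -7 give: l=7 → 1.
Orbitals: 1. Each orbital carries two spin states, so 1 × 2 = 2 states.

2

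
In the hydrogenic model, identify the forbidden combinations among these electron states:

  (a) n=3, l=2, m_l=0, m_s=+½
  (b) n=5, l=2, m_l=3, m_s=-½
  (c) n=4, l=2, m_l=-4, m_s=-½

(b) has |m_l| = 3 > l = 2, violating −l ≤ m_l ≤ l.
(c) has |m_l| = 4 > l = 2, violating −l ≤ m_l ≤ l.
The remaining set (a) satisfies all four rules.

(b) and (c)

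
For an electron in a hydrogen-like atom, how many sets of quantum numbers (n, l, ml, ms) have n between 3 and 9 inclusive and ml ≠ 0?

Work shell by shell — for each n, count the (l, ml) pairs that satisfy ml ≠ 0:
n=3 → 6; n=4 → 12; n=5 → 20; n=6 → 30; n=7 → 42; n=8 → 56; n=9 → 72.
Orbitals: 6 + 12 + 20 + 30 + 42 + 56 + 72 = 238. Including both spin states (ms = ±1/2) gives 2 × 238 = 476 states.

476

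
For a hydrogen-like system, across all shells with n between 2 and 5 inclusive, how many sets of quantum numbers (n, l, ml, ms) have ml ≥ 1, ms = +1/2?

Per-shell orbital counts meeting the constraint:
n=2 → 1; n=3 → 3; n=4 → 6; n=5 → 10.
Orbitals: 1 + 3 + 6 + 10 = 20. With ms fixed to +1/2 there is one state per orbital, so 20 states.

20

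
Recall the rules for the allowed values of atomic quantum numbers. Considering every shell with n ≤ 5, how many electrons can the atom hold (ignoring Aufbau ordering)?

110

Total orbitals = 1² + 2² + 3² + 4² + 5² = 55. Doubling for spin gives 110 electrons.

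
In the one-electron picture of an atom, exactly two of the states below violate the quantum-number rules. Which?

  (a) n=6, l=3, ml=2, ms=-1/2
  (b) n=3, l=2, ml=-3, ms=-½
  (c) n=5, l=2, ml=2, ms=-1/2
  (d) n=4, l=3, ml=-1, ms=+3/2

(b) has |ml| = 3 > l = 2, violating −l ≤ ml ≤ l.
(d) has ms = +3/2, but an electron's spin must be ±1/2.
The remaining sets (a), (c) satisfy all four rules.

(b) and (d)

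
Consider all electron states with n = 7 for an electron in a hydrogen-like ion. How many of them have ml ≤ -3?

20

For n = 7, l ranges over 0 … 6.
Contributions: l=3 → 1; l=4 → 2; l=5 → 3; l=6 → 4.
Orbitals: 1 + 2 + 3 + 4 = 10. Each orbital carries two spin states, so 10 × 2 = 20 states.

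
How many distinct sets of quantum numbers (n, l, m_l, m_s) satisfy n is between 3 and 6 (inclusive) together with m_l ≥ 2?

Treat each shell separately and count matching orbitals:
n=3 → 1; n=4 → 3; n=5 → 6; n=6 → 10.
Orbitals: 1 + 3 + 6 + 10 = 20. Including both spin states (m_s = ±1/2) gives 2 × 20 = 40 states.

40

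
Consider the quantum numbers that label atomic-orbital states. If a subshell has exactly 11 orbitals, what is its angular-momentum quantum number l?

2l+1 = 11 gives l = 5.

l = 5 (h)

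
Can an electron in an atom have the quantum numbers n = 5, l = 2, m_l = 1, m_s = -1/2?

Yes

n = 5 is a positive integer. l = 2 satisfies 0 ≤ l ≤ n−1 = 4. m_l = 1 lies in the range −l … +l (here −2 … 2). m_s = -1/2 is one of ±1/2.
All four constraints are satisfied.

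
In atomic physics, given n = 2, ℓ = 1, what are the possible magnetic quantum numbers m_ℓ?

m_ℓ takes every integer from −ℓ to +ℓ. With ℓ = 1 that gives the 3 values -1, 0, 1.

-1, 0, 1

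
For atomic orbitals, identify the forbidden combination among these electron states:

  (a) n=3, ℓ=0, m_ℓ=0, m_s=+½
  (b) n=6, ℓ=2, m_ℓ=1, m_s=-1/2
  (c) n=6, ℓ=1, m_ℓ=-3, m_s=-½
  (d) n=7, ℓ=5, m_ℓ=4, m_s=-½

(c)

(c) has |m_ℓ| = 3 > ℓ = 1, violating −ℓ ≤ m_ℓ ≤ ℓ.
The remaining sets (a), (b), (d) satisfy all four rules.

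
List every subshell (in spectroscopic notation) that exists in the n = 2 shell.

2s, 2p

For n = 2, ℓ runs from 0 to 1. In spectroscopic notation ℓ = 0,1,2,… ↔ s,p,d,f,g,h,i, so the subshells are 2s, 2p.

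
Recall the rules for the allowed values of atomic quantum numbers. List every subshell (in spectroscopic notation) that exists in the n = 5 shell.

For n = 5, l runs from 0 to 4. In spectroscopic notation l = 0,1,2,… ↔ s,p,d,f,g,h,i, so the subshells are 5s, 5p, 5d, 5f, 5g.

5s, 5p, 5d, 5f, 5g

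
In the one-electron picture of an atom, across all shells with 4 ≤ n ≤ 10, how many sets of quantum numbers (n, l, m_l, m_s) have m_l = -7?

Per-shell orbital counts meeting the constraint:
n=8 → 1; n=9 → 2; n=10 → 3.
Orbitals: 1 + 2 + 3 = 6. Including both spin states (m_s = ±1/2) gives 2 × 6 = 12 states.

12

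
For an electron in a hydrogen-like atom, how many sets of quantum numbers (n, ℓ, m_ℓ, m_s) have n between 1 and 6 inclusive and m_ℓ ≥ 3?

20

For each n in the range, tally the orbitals obeying m_ℓ ≥ 3:
n=4 → 1; n=5 → 3; n=6 → 6.
Orbitals: 1 + 3 + 6 = 10. Including both spin states (m_s = ±1/2) gives 2 × 10 = 20 states.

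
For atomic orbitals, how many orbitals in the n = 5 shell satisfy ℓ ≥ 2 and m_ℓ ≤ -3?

Go through ℓ = 0, …, 4 (the values permitted for n = 5).
The (ℓ, m_ℓ) pairs meeting ℓ ≥ 2 and m_ℓ ≤ -3 give: ℓ=3 → 1; ℓ=4 → 2.
Total orbitals: 1 + 2 = 3.

3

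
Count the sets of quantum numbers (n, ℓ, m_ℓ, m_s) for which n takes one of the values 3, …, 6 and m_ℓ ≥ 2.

Work shell by shell — for each n, count the (ℓ, m_ℓ) pairs that satisfy m_ℓ ≥ 2:
n=3 → 1; n=4 → 3; n=5 → 6; n=6 → 10.
Orbitals: 1 + 3 + 6 + 10 = 20. Including both spin states (m_s = ±1/2) gives 2 × 20 = 40 states.

40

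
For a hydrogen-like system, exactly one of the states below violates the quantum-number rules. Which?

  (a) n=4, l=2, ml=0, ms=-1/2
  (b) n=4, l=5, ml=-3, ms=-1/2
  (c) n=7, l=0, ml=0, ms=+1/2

(b) has l = 5 ≥ n = 4, violating 0 ≤ l ≤ n−1.
The remaining sets (a), (c) satisfy all four rules.

(b)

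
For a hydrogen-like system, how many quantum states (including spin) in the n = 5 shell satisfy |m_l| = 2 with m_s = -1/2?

With n = 5 the allowed l are 0, 1, …, 4.
Orbitals with |m_l| = 2, by l: l=2 → 2; l=3 → 2; l=4 → 2.
Orbitals: 2 + 2 + 2 = 6. With m_s fixed to a single value there is one state per orbital, giving 6 states.

6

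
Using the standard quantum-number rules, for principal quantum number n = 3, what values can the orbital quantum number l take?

l is an integer with 0 ≤ l ≤ n−1, so for n = 3: l = 0, 1, 2.

0, 1, 2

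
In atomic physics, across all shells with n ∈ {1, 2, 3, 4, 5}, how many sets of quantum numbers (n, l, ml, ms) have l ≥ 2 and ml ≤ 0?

Count contributing orbitals for each principal shell:
n=3 → 3; n=4 → 7; n=5 → 12.
Orbitals: 3 + 7 + 12 = 22. Including both spin states (ms = ±1/2) gives 2 × 22 = 44 states.

44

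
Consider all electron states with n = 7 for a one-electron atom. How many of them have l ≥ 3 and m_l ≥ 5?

The n = 7 shell has l = 0 through 6; check each.
The (l, m_l) pairs meeting l ≥ 3 and m_l ≥ 5 give: l=5 → 1; l=6 → 2.
Orbitals: 1 + 2 = 3. Each orbital carries two spin states, so 3 × 2 = 6 states.

6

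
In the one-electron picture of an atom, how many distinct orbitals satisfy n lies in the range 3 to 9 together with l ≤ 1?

28

Work shell by shell — for each n, count the (l, ml) pairs that satisfy l ≤ 1:
n=3 → 4; n=4 → 4; n=5 → 4; n=6 → 4; n=7 → 4; n=8 → 4; n=9 → 4.
Total orbitals: 4 + 4 + 4 + 4 + 4 + 4 + 4 = 28.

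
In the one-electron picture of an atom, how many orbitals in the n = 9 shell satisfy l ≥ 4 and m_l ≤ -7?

3

Go through l = 0, …, 8 (the values permitted for n = 9).
Per l-value: l=7 → 1; l=8 → 2.
Total orbitals: 1 + 2 = 3.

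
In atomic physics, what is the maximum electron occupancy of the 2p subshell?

6

A subshell with ℓ = 1 has 2ℓ+1 = 3 orbitals, each holding 2 electrons (spin ±1/2), so 3 × 2 = 6.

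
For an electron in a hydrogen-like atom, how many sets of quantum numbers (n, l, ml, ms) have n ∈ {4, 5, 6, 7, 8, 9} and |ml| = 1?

132

Work shell by shell — for each n, count the (l, ml) pairs that satisfy |ml| = 1:
n=4 → 6; n=5 → 8; n=6 → 10; n=7 → 12; n=8 → 14; n=9 → 16.
Orbitals: 6 + 8 + 10 + 12 + 14 + 16 = 66. Including both spin states (ms = ±1/2) gives 2 × 66 = 132 states.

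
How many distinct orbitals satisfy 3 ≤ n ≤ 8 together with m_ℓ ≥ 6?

4

Count contributing orbitals for each principal shell:
n=7 → 1; n=8 → 3.
Total orbitals: 1 + 3 = 4.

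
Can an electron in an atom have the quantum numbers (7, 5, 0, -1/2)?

n = 7 is a positive integer. l = 5 satisfies 0 ≤ l ≤ n−1 = 6. m_l = 0 lies in the range −l … +l (here −5 … 5). m_s = -1/2 is one of ±1/2.
All four constraints are satisfied.

Valid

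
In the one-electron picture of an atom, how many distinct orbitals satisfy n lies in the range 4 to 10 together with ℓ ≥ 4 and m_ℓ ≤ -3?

Work shell by shell — for each n, count the (ℓ, m_ℓ) pairs that satisfy ℓ ≥ 4 and m_ℓ ≤ -3:
n=5 → 2; n=6 → 5; n=7 → 9; n=8 → 14; n=9 → 20; n=10 → 27.
Total orbitals: 2 + 5 + 9 + 14 + 20 + 27 = 77.

77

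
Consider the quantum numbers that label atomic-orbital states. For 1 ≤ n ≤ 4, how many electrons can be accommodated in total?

60

Total orbitals = 1² + 2² + 3² + 4² = 30. Doubling for spin gives 60 electrons.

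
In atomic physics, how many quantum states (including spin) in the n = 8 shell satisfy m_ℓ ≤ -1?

Per ℓ-value: ℓ=1 → 1; ℓ=2 → 2; ℓ=3 → 3; ℓ=4 → 4; ℓ=5 → 5; ℓ=6 → 6; ℓ=7 → 7.
Orbitals: 1 + 2 + 3 + 4 + 5 + 6 + 7 = 28. Each orbital carries two spin states, so 28 × 2 = 56 states.

56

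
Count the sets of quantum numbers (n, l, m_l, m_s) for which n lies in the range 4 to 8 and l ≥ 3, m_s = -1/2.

145

For each n in the range, tally the orbitals obeying l ≥ 3:
n=4 → 7; n=5 → 16; n=6 → 27; n=7 → 40; n=8 → 55.
Orbitals: 7 + 16 + 27 + 40 + 55 = 145. With m_s fixed to -1/2 there is one state per orbital, so 145 states.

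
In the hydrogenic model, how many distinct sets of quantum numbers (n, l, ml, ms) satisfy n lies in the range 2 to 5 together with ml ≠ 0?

80

Work shell by shell — for each n, count the (l, ml) pairs that satisfy ml ≠ 0:
n=2 → 2; n=3 → 6; n=4 → 12; n=5 → 20.
Orbitals: 2 + 6 + 12 + 20 = 40. Including both spin states (ms = ±1/2) gives 2 × 40 = 80 states.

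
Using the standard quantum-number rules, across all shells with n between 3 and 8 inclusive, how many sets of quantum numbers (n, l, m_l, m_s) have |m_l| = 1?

108

Go shell by shell, enumerating (l, m_l) with |m_l| = 1:
n=3 → 4; n=4 → 6; n=5 → 8; n=6 → 10; n=7 → 12; n=8 → 14.
Orbitals: 4 + 6 + 8 + 10 + 12 + 14 = 54. Including both spin states (m_s = ±1/2) gives 2 × 54 = 108 states.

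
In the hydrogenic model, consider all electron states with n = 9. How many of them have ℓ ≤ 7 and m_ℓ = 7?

2

The (ℓ, m_ℓ) pairs meeting ℓ ≤ 7 and m_ℓ = 7 give: ℓ=7 → 1.
Orbitals: 1. Each orbital carries two spin states, so 1 × 2 = 2 states.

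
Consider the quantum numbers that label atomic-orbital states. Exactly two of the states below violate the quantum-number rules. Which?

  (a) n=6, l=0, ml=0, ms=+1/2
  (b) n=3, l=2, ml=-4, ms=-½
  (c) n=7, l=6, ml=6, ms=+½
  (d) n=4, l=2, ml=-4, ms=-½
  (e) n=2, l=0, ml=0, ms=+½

(b) has |ml| = 4 > l = 2, violating −l ≤ ml ≤ l.
(d) has |ml| = 4 > l = 2, violating −l ≤ ml ≤ l.
The remaining sets (a), (c), (e) satisfy all four rules.

(b) and (d)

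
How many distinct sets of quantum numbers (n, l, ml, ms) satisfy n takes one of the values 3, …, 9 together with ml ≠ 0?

476

Go shell by shell, enumerating (l, ml) with ml ≠ 0:
n=3 → 6; n=4 → 12; n=5 → 20; n=6 → 30; n=7 → 42; n=8 → 56; n=9 → 72.
Orbitals: 6 + 12 + 20 + 30 + 42 + 56 + 72 = 238. Including both spin states (ms = ±1/2) gives 2 × 238 = 476 states.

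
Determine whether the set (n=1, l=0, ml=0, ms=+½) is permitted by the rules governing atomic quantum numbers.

Valid

n = 1 is a positive integer. l = 0 satisfies 0 ≤ l ≤ n−1 = 0. ml = 0 lies in the range −l … +l (here 0). ms = +1/2 is one of ±1/2.
All four constraints are satisfied.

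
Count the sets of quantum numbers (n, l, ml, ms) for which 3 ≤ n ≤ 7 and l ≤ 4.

200

Per-shell orbital counts meeting the constraint:
n=3 → 9; n=4 → 16; n=5 → 25; n=6 → 25; n=7 → 25.
Orbitals: 9 + 16 + 25 + 25 + 25 = 100. Including both spin states (ms = ±1/2) gives 2 × 100 = 200 states.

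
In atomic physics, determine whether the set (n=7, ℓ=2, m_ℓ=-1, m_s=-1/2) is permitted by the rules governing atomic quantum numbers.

Allowed

n = 7 is a positive integer. ℓ = 2 satisfies 0 ≤ ℓ ≤ n−1 = 6. m_ℓ = -1 lies in the range −ℓ … +ℓ (here −2 … 2). m_s = -1/2 is one of ±1/2.
All four constraints are satisfied.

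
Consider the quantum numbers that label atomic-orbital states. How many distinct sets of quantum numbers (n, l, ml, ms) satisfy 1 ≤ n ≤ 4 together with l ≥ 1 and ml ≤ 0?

32

For each n in the range, tally the orbitals obeying l ≥ 1 and ml ≤ 0:
n=2 → 2; n=3 → 5; n=4 → 9.
Orbitals: 2 + 5 + 9 = 16. Including both spin states (ms = ±1/2) gives 2 × 16 = 32 states.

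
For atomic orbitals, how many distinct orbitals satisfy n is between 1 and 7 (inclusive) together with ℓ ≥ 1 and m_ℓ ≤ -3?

Count contributing orbitals for each principal shell:
n=4 → 1; n=5 → 3; n=6 → 6; n=7 → 10.
Total orbitals: 1 + 3 + 6 + 10 = 20.

20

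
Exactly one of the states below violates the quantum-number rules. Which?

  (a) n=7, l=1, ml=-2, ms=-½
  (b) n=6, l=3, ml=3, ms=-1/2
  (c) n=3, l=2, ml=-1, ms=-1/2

(a)

(a) has |ml| = 2 > l = 1, violating −l ≤ ml ≤ l.
The remaining sets (b), (c) satisfy all four rules.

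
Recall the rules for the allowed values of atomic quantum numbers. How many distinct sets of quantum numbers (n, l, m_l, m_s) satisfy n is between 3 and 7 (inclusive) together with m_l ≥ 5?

8

Go shell by shell, enumerating (l, m_l) with m_l ≥ 5:
n=6 → 1; n=7 → 3.
Orbitals: 1 + 3 = 4. Including both spin states (m_s = ±1/2) gives 2 × 4 = 8 states.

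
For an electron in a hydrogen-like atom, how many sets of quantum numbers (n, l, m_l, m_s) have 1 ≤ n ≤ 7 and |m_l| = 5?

Treat each shell separately and count matching orbitals:
n=6 → 2; n=7 → 4.
Orbitals: 2 + 4 = 6. Including both spin states (m_s = ±1/2) gives 2 × 6 = 12 states.

12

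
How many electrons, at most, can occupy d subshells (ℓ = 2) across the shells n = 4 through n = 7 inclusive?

40

A d subshell (ℓ = 2) exists for every n ≥ 3, so shells n = 4, 5, 6, 7 each contribute one — 4 subshells.
Since each d subshell holds 2(2·2+1) = 10 electrons, the total is 4 × 10 = 40.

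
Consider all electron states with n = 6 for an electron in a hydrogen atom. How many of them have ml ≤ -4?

6

Per l-value: l=4 → 1; l=5 → 2.
Orbitals: 1 + 2 = 3. Each orbital carries two spin states, so 3 × 2 = 6 states.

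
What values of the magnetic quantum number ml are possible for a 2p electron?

The 2p subshell has l = 1, and ml takes every integer from −l to +l. With l = 1 that gives the 3 values -1, 0, 1.

-1, 0, 1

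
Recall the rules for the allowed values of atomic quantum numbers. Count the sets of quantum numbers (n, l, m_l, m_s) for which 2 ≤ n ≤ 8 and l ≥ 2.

350

Work shell by shell — for each n, count the (l, m_l) pairs that satisfy l ≥ 2:
n=3 → 5; n=4 → 12; n=5 → 21; n=6 → 32; n=7 → 45; n=8 → 60.
Orbitals: 5 + 12 + 21 + 32 + 45 + 60 = 175. Including both spin states (m_s = ±1/2) gives 2 × 175 = 350 states.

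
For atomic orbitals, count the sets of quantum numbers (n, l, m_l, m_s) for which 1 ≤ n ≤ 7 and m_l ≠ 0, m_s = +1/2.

Work shell by shell — for each n, count the (l, m_l) pairs that satisfy m_l ≠ 0:
n=2 → 2; n=3 → 6; n=4 → 12; n=5 → 20; n=6 → 30; n=7 → 42.
Orbitals: 2 + 6 + 12 + 20 + 30 + 42 = 112. With m_s fixed to +1/2 there is one state per orbital, so 112 states.

112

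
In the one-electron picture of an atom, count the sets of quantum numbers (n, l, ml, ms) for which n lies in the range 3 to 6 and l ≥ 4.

58

Work shell by shell — for each n, count the (l, ml) pairs that satisfy l ≥ 4:
n=5 → 9; n=6 → 20.
Orbitals: 9 + 20 = 29. Including both spin states (ms = ±1/2) gives 2 × 29 = 58 states.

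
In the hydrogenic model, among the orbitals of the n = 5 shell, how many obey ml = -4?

The n = 5 shell has l = 0 through 4; check each.
The (l, ml) pairs meeting ml = -4 give: l=4 → 1.
Total orbitals: 1.

1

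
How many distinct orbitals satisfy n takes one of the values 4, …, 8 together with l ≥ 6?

41

Count contributing orbitals for each principal shell:
n=7 → 13; n=8 → 28.
Total orbitals: 13 + 28 = 41.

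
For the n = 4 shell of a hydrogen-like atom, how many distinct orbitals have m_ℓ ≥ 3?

The n = 4 shell has ℓ = 0 through 3; check each.
Contributions: ℓ=3 → 1.
Total orbitals: 1.

1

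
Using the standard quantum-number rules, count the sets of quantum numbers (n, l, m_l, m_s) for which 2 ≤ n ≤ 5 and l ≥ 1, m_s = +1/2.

50

Count contributing orbitals for each principal shell:
n=2 → 3; n=3 → 8; n=4 → 15; n=5 → 24.
Orbitals: 3 + 8 + 15 + 24 = 50. With m_s fixed to +1/2 there is one state per orbital, so 50 states.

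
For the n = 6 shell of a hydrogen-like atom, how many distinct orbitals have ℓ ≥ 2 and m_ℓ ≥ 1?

14

For n = 6, ℓ ranges over 0 … 5.
The (ℓ, m_ℓ) pairs meeting ℓ ≥ 2 and m_ℓ ≥ 1 give: ℓ=2 → 2; ℓ=3 → 3; ℓ=4 → 4; ℓ=5 → 5.
Total orbitals: 2 + 3 + 4 + 5 = 14.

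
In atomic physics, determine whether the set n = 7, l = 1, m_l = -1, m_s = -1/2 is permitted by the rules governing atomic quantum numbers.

n = 7 is a positive integer. l = 1 satisfies 0 ≤ l ≤ n−1 = 6. m_l = -1 lies in the range −l … +l (here −1 … 1). m_s = -1/2 is one of ±1/2.
All four constraints are satisfied.

Yes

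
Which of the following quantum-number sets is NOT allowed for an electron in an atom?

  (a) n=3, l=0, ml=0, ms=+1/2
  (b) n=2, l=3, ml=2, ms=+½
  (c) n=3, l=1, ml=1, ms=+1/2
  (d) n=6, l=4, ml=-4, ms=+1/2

(b) has l = 3 ≥ n = 2, violating 0 ≤ l ≤ n−1.
The remaining sets (a), (c), (d) satisfy all four rules.

(b)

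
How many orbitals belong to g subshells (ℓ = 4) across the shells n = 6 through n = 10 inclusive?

45

A g subshell (ℓ = 4) exists for every n ≥ 5, so shells n = 6, 7, 8, 9, 10 each contribute one — 5 subshells.
Since each g subshell has 2·4+1 = 9 orbitals, the total is 5 × 9 = 45.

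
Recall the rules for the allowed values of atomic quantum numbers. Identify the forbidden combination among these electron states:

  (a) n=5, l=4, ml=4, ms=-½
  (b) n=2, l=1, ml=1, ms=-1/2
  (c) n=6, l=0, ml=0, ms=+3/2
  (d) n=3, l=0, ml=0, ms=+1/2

(c)

(c) has ms = +3/2, but an electron's spin must be ±1/2.
The remaining sets (a), (b), (d) satisfy all four rules.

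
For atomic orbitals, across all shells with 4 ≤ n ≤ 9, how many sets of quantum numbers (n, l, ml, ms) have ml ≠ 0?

464

Count contributing orbitals for each principal shell:
n=4 → 12; n=5 → 20; n=6 → 30; n=7 → 42; n=8 → 56; n=9 → 72.
Orbitals: 12 + 20 + 30 + 42 + 56 + 72 = 232. Including both spin states (ms = ±1/2) gives 2 × 232 = 464 states.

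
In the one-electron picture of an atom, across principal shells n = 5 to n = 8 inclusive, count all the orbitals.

174

Shell n has n² orbitals: 5²=25 + 6²=36 + 7²=49 + 8²=64 = 174 orbitals.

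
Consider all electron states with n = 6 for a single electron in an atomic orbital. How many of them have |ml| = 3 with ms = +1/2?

6

Orbitals with |ml| = 3, by l: l=3 → 2; l=4 → 2; l=5 → 2.
Orbitals: 2 + 2 + 2 = 6. With ms fixed to a single value there is one state per orbital, giving 6 states.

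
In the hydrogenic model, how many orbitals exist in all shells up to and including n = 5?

55

Total orbitals = 1² + 2² + 3² + 4² + 5² = 55.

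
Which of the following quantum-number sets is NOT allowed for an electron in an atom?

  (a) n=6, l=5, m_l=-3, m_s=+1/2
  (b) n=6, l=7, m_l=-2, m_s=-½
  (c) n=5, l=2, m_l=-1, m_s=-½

(b) has l = 7 ≥ n = 6, violating 0 ≤ l ≤ n−1.
The remaining sets (a), (c) satisfy all four rules.

(b)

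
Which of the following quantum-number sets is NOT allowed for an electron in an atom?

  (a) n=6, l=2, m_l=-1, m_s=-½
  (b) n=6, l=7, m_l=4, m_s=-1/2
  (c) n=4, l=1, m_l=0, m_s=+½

(b) has l = 7 ≥ n = 6, violating 0 ≤ l ≤ n−1.
The remaining sets (a), (c) satisfy all four rules.

(b)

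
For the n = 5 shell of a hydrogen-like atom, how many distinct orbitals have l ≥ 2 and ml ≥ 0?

Contributions: l=2 → 3; l=3 → 4; l=4 → 5.
Total orbitals: 3 + 4 + 5 = 12.

12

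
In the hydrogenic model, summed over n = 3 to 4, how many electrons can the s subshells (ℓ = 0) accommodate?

An s subshell (ℓ = 0) exists for every n ≥ 1, so shells n = 3, 4 each contribute one — 2 subshells.
Since each s subshell holds 2(2·0+1) = 2 electrons, the total is 2 × 2 = 4.

4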